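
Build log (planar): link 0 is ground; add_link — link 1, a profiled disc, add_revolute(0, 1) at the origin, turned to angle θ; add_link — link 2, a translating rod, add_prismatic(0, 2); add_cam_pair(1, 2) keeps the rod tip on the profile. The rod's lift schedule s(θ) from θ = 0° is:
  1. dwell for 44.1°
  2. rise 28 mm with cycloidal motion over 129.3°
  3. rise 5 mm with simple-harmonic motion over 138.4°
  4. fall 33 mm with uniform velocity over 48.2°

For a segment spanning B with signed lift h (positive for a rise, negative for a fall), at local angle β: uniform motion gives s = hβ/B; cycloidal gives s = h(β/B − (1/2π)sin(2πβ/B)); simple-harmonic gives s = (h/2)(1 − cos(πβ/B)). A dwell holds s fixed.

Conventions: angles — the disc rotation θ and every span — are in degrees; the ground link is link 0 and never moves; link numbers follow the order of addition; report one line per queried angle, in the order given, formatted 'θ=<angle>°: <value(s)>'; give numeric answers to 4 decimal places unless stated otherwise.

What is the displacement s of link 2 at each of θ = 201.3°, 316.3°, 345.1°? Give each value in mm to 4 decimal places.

seg 1 [0°–44.1°] dwell: s stays 0.0000
seg 2 [44.1°–173.4°] cycloidal, h=28: full span → s += 28 → s = 28.0000
seg 3 [173.4°–311.8°] simple-harmonic, h=5: θ=201.3° here. β=27.9, B=138.4. 5/2·(1 − cos(π·0.2016)) = 0.4848 → s = 28.4848
seg 3 [173.4°–311.8°] simple-harmonic, h=5: full span → s += 5 → s = 33.0000
seg 4 [311.8°–360°] uniform, h=-33: θ=316.3° here. β=4.5, B=48.2. -33·4.5/48.2 = -3.0809 → s = 29.9191
seg 4 [311.8°–360°] uniform, h=-33: θ=345.1° here. β=33.3, B=48.2. -33·33.3/48.2 = -22.7988 → s = 10.2012

θ=201.3°: 28.4848
θ=316.3°: 29.9191
θ=345.1°: 10.2012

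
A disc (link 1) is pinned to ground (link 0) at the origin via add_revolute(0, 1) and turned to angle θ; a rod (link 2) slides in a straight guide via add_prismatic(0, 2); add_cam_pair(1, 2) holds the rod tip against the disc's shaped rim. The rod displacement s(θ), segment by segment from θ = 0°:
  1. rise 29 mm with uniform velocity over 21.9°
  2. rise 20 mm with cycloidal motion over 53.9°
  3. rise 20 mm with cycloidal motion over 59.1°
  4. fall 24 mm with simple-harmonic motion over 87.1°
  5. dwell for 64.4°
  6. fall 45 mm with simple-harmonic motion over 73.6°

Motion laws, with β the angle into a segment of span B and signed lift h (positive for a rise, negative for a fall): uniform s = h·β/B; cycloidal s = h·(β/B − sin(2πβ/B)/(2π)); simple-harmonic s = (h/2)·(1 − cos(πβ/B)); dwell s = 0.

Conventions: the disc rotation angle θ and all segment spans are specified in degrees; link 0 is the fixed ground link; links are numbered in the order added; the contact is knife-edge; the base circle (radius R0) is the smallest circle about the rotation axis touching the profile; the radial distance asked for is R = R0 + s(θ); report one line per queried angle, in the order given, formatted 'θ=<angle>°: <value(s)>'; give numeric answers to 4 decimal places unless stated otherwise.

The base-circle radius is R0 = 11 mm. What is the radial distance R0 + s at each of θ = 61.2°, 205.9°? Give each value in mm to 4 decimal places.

segment 1 (0° to 21.9°, uniform, h = 29) is passed completely: s = 0.0000 + (29) = 29.0000
θ = 61.2° falls in segment 2 (21.9° to 75.8°, cycloidal, h = 20): β = 61.2 − 21.9 = 39.3°, B = 53.9°; Δs = 20·(0.7291 − sin(2π·0.7291)/(2π)) = 17.7383; s = 29.0000 + 17.7383 = 46.7383
segment 2 (21.9° to 75.8°, cycloidal, h = 20) is passed completely: s = 29.0000 + (20) = 49.0000
segment 3 (75.8° to 134.9°, cycloidal, h = 20) is passed completely: s = 49.0000 + (20) = 69.0000
θ = 205.9° falls in segment 4 (134.9° to 222°, simple-harmonic, h = -24): β = 205.9 − 134.9 = 71°, B = 87.1°; Δs = -24/2·(1 − cos(π·0.8152)) = -22.0329; s = 69.0000 − 22.0329 = 46.9671
θ=61.2°: R = R0 + s = 11 + 46.7383 = 57.7383
θ=205.9°: R = R0 + s = 11 + 46.9671 = 57.9671

θ=61.2°: 57.7383
θ=205.9°: 57.9671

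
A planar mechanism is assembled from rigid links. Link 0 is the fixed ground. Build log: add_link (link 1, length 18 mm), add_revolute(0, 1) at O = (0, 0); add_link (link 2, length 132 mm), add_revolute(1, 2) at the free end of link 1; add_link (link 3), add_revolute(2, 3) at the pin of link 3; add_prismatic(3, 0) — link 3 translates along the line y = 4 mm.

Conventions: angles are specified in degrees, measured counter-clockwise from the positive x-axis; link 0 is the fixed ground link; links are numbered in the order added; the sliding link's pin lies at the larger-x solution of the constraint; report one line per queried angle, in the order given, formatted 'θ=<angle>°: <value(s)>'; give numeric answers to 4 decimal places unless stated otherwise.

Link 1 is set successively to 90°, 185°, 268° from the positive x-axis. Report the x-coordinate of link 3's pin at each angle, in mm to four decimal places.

geometry: r = 18 mm, L = 132 mm, e = 4 mm
θ=90°: crank pin P = (r cos θ, r sin θ) = (0.000000, 18.000000)
θ=90°: h = r sin θ − e = 18.000000 − 4 = 14.000000
θ=90°: x = r cos θ + √(L² − h²) = 0.000000 + 131.255476 = 131.255476
θ=185°: crank pin P = (r cos θ, r sin θ) = (-17.931505, -1.568803)
θ=185°: h = r sin θ − e = -1.568803 − 4 = -5.568803
θ=185°: x = r cos θ + √(L² − h²) = -17.931505 + 131.882480 = 113.950975
θ=268°: crank pin P = (r cos θ, r sin θ) = (-0.628191, -17.989035)
θ=268°: h = r sin θ − e = -17.989035 − 4 = -21.989035
θ=268°: x = r cos θ + √(L² − h²) = -0.628191 + 130.155608 = 129.527417

θ=90°: 131.2555
θ=185°: 113.9510
θ=268°: 129.5274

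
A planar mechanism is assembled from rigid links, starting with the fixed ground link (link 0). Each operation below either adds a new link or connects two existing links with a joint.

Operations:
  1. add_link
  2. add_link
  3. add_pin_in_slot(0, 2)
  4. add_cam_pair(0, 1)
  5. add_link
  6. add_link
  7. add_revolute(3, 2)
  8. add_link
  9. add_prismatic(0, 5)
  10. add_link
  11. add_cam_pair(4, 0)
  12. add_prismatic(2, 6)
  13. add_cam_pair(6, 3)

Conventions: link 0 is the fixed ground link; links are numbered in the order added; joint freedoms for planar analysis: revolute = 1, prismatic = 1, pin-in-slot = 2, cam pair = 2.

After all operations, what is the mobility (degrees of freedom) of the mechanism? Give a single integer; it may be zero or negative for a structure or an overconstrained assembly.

link 0 = ground. State L|J1|J2 = 1|0|0
+link1  2|0|0
+link2  3|0|0
PS(0,2) f=2→J2  3|0|1
C(0,1) f=2→J2  3|0|2
+link3  4|0|2
+link4  5|0|2
R(3,2) f=1→J1  5|1|2
+link5  6|1|2
P(0,5) f=1→J1  6|2|2
+link6  7|2|2
C(4,0) f=2→J2  7|2|3
P(2,6) f=1→J1  7|3|3
C(6,3) f=2→J2  7|3|4
M = 3(7−1)−2·3−4 = 18−6−4 = 8

M = 8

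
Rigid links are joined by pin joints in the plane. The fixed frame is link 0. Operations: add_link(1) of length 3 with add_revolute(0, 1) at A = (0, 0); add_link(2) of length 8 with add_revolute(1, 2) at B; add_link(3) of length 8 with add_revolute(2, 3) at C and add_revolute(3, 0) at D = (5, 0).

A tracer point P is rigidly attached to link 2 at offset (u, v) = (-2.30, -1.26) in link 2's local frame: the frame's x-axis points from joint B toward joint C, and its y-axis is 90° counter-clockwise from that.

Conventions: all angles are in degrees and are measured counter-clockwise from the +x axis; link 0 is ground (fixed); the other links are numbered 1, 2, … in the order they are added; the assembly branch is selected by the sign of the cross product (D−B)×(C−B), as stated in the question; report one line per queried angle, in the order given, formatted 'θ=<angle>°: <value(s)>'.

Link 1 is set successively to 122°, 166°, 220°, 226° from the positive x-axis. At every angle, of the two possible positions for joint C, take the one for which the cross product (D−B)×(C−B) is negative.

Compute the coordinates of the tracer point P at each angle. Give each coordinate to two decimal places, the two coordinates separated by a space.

A=(0,0), D=(5.00,0)
θ=122°: B = A + 3.00·(cos122°, sin122°) = (-1.5898, 2.5441)
θ=122°: |BD| = 7.0638
θ=122°: circle(B,8.00) ∩ circle(D,8.00): a=3.5319, h=7.1781
θ=122°:   candidates: C₊=(4.2904,7.9685) cross=50.705; C₋=(-0.8802,-5.4243) cross=-50.705
θ=122°:   branch - wants cross < 0 → take C=(-0.8802,-5.4243) (cross=-50.705)
θ=122°: ex = (C−B)/|BC| = (0.0887,-0.9961); ey = (0.9961,0.0887)
θ=122°: P = B + -2.30·ex + -1.26·ey = (-3.0488,4.7233)
θ=166°: B = A + 3.00·(cos166°, sin166°) = (-2.9109, 0.7258)
θ=166°: |BD| = 7.9441
θ=166°: circle(B,8.00) ∩ circle(D,8.00): a=3.9721, h=6.9443
θ=166°:   candidates: C₊=(1.6790,7.2781) cross=55.166; C₋=(0.4101,-6.5523) cross=-55.166
θ=166°:   branch - wants cross < 0 → take C=(0.4101,-6.5523) (cross=-55.166)
θ=166°: ex = (C−B)/|BC| = (0.4151,-0.9098); ey = (0.9098,0.4151)
θ=166°: P = B + -2.30·ex + -1.26·ey = (-5.0120,2.2952)
θ=220°: B = A + 3.00·(cos220°, sin220°) = (-2.2981, -1.9284)
θ=220°: |BD| = 7.5486
θ=220°: circle(B,8.00) ∩ circle(D,8.00): a=3.7743, h=7.0537
θ=220°:   candidates: C₊=(-0.4510,5.8555) cross=53.246; C₋=(3.1529,-7.7838) cross=-53.246
θ=220°:   branch - wants cross < 0 → take C=(3.1529,-7.7838) (cross=-53.246)
θ=220°: ex = (C−B)/|BC| = (0.6814,-0.7319); ey = (0.7319,0.6814)
θ=220°: P = B + -2.30·ex + -1.26·ey = (-4.7875,-1.1034)
θ=226°: B = A + 3.00·(cos226°, sin226°) = (-2.0840, -2.1580)
θ=226°: |BD| = 7.4054
θ=226°: circle(B,8.00) ∩ circle(D,8.00): a=3.7027, h=7.0915
θ=226°:   candidates: C₊=(-0.6086,5.7047) cross=52.516; C₋=(3.5246,-7.8628) cross=-52.516
θ=226°:   branch - wants cross < 0 → take C=(3.5246,-7.8628) (cross=-52.516)
θ=226°: ex = (C−B)/|BC| = (0.7011,-0.7131); ey = (0.7131,0.7011)
θ=226°: P = B + -2.30·ex + -1.26·ey = (-4.5949,-1.4013)

θ=122°: -3.05 4.72
θ=166°: -5.01 2.30
θ=220°: -4.79 -1.10
θ=226°: -4.59 -1.40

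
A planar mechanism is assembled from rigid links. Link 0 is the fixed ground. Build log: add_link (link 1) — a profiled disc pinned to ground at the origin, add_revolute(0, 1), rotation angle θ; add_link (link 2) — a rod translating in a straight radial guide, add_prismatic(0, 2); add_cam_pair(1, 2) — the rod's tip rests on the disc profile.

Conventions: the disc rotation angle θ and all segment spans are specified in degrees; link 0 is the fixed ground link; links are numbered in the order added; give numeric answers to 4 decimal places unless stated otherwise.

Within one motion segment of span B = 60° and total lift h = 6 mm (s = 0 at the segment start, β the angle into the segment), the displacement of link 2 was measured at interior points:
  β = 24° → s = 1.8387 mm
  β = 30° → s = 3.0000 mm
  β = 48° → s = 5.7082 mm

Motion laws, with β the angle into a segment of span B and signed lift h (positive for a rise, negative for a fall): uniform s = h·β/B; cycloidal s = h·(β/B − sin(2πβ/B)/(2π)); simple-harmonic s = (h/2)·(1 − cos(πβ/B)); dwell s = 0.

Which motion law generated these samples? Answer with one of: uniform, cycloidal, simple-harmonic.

candidates at β/B = r: uniform s = h·r (linear in β); cycloidal s = h·(r − sin(2πr)/(2π)); simple-harmonic s = (h/2)(1 − cos(πr))
β=24°: printed 1.8387 | uniform 2.4000, cycloidal 1.8387, simple-harmonic 2.0729
β=30°: printed 3.0000 | uniform 3.0000, cycloidal 3.0000, simple-harmonic 3.0000
β=48°: printed 5.7082 | uniform 4.8000, cycloidal 5.7082, simple-harmonic 5.4271
only one law matches every sample → cycloidal

cycloidal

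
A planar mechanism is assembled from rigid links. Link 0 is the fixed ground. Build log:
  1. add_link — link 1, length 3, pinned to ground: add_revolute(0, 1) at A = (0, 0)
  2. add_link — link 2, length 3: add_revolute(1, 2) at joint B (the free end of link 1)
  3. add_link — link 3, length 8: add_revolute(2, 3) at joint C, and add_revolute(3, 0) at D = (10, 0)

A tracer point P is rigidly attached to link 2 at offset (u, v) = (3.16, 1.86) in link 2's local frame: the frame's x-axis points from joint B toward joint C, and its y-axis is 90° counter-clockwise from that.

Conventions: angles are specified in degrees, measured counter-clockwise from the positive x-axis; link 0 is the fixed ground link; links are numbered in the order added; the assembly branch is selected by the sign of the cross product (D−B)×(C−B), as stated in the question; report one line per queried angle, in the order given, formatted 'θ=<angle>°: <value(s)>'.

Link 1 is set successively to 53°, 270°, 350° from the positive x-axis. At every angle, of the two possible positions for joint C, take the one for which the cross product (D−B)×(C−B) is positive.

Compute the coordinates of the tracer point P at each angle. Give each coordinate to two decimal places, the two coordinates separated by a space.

A=(0,0), D=(10.00,0)
θ=53°: B = A + 3.00·(cos53°, sin53°) = (1.8054, 2.3959)
θ=53°: |BD| = 8.5376
θ=53°: circle(B,3.00) ∩ circle(D,8.00): a=1.0478, h=2.8111
θ=53°:   candidates: C₊=(3.6000,4.8000) cross=24.000; C₋=(2.0223,-0.5962) cross=-24.000
θ=53°:   branch + wants cross > 0 → take C=(3.6000,4.8000) (cross=24.000)
θ=53°: ex = (C−B)/|BC| = (0.5982,0.8014); ey = (-0.8014,0.5982)
θ=53°: P = B + 3.16·ex + 1.86·ey = (2.2052,6.0408)
θ=270°: B = A + 3.00·(cos270°, sin270°) = (-0.0000, -3.0000)
θ=270°: |BD| = 10.4403
θ=270°: circle(B,3.00) ∩ circle(D,8.00): a=2.5861, h=1.5205
θ=270°:   candidates: C₊=(2.0402,-0.8005) cross=15.875; C₋=(2.9140,-3.7133) cross=-15.875
θ=270°:   branch + wants cross > 0 → take C=(2.0402,-0.8005) (cross=15.875)
θ=270°: ex = (C−B)/|BC| = (0.6801,0.7332); ey = (-0.7332,0.6801)
θ=270°: P = B + 3.16·ex + 1.86·ey = (0.7853,0.5817)
θ=350°: B = A + 3.00·(cos350°, sin350°) = (2.9544, -0.5209)
θ=350°: |BD| = 7.0648
θ=350°: circle(B,3.00) ∩ circle(D,8.00): a=-0.3601, h=2.9783
θ=350°:   candidates: C₊=(2.3757,2.4227) cross=21.041; C₋=(2.8149,-3.5177) cross=-21.041
θ=350°:   branch + wants cross > 0 → take C=(2.3757,2.4227) (cross=21.041)
θ=350°: ex = (C−B)/|BC| = (-0.1929,0.9812); ey = (-0.9812,-0.1929)
θ=350°: P = B + 3.16·ex + 1.86·ey = (0.5197,2.2209)

θ=53°: 2.21 6.04
θ=270°: 0.79 0.58
θ=350°: 0.52 2.22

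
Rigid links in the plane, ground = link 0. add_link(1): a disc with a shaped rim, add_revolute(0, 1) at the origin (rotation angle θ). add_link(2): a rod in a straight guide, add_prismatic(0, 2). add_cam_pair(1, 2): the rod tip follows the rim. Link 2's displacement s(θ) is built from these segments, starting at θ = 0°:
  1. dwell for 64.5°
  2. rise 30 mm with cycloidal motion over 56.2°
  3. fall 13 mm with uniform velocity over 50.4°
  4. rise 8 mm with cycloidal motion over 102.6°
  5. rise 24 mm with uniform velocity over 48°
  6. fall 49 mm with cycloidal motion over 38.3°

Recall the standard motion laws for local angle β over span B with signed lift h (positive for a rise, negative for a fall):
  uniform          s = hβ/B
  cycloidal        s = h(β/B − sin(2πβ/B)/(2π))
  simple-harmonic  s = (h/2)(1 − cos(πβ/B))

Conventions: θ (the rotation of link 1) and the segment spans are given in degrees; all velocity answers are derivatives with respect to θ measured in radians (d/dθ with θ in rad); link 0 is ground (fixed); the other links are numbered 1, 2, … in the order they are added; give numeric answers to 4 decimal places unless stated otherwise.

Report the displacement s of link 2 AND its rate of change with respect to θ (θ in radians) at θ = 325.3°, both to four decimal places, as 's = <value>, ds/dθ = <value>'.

segment 1 (0° to 64.5°, dwell): s unchanged at 0.0000
segment 2 (64.5° to 120.7°, cycloidal, h = 30) is passed completely: s = 0.0000 + (30) = 30.0000
segment 3 (120.7° to 171.1°, uniform, h = -13) is passed completely: s = 30.0000 + (-13) = 17.0000
segment 4 (171.1° to 273.7°, cycloidal, h = 8) is passed completely: s = 17.0000 + (8) = 25.0000
segment 5 (273.7° to 321.7°, uniform, h = 24) is passed completely: s = 25.0000 + (24) = 49.0000
θ = 325.3° falls in segment 6 (321.7° to 360°, cycloidal, h = -49): β = 325.3 − 321.7 = 3.6°, B = 38.3°; Δs = -49·(0.0940 − sin(2π·0.0940)/(2π)) = -0.2631; s = 49.0000 − 0.2631 = 48.7369
velocity in seg [321.7°–360°] (cycloidal), θ in radians: β = 3.6° = 0.0628 rad, B = 38.3° = 0.6685 rad; ds/dθ = (h/B)(1 − cos(2πβ/B)) = ((-49)/0.6685)(1 − cos(2π·0.0940)) = -12.416438 mm/rad

s = 48.7369, ds/dθ = -12.4164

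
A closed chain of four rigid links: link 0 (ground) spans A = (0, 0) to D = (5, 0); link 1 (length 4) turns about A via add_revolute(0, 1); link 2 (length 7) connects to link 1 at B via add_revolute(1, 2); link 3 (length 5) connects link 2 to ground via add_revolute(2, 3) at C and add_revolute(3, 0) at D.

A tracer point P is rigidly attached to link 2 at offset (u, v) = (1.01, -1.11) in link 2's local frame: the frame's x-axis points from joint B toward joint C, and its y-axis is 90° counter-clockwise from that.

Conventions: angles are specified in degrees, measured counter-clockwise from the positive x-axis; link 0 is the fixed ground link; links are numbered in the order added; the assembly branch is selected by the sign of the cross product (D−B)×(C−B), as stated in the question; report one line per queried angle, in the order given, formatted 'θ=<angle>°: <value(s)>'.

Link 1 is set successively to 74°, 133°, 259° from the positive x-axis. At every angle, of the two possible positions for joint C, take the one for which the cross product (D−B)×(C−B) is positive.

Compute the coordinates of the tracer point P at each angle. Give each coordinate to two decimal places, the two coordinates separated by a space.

A=(0,0), D=(5.00,0)
θ=74°: B = A + 4.00·(cos74°, sin74°) = (1.1025, 3.8450)
θ=74°: |BD| = 5.4749
θ=74°: circle(B,7.00) ∩ circle(D,5.00): a=4.9293, h=4.9701
θ=74°:   candidates: C₊=(8.1021,3.9213) cross=27.211; C₋=(1.1210,-3.1549) cross=-27.211
θ=74°:   branch + wants cross > 0 → take C=(8.1021,3.9213) (cross=27.211)
θ=74°: ex = (C−B)/|BC| = (0.9999,0.0109); ey = (-0.0109,0.9999)
θ=74°: P = B + 1.01·ex + -1.11·ey = (2.1246,2.7461)
θ=133°: B = A + 4.00·(cos133°, sin133°) = (-2.7280, 2.9254)
θ=133°: |BD| = 8.2632
θ=133°: circle(B,7.00) ∩ circle(D,5.00): a=5.5838, h=4.2215
θ=133°:   candidates: C₊=(3.9887,4.8967) cross=34.883; C₋=(0.9996,-2.9995) cross=-34.883
θ=133°:   branch + wants cross > 0 → take C=(3.9887,4.8967) (cross=34.883)
θ=133°: ex = (C−B)/|BC| = (0.9595,0.2816); ey = (-0.2816,0.9595)
θ=133°: P = B + 1.01·ex + -1.11·ey = (-1.4463,2.1448)
θ=259°: B = A + 4.00·(cos259°, sin259°) = (-0.7632, -3.9265)
θ=259°: |BD| = 6.9737
θ=259°: circle(B,7.00) ∩ circle(D,5.00): a=5.2076, h=4.6777
θ=259°:   candidates: C₊=(0.9067,2.8714) cross=32.621; C₋=(6.1742,-4.8602) cross=-32.621
θ=259°:   branch + wants cross > 0 → take C=(0.9067,2.8714) (cross=32.621)
θ=259°: ex = (C−B)/|BC| = (0.2386,0.9711); ey = (-0.9711,0.2386)
θ=259°: P = B + 1.01·ex + -1.11·ey = (0.5557,-3.2105)

θ=74°: 2.12 2.75
θ=133°: -1.45 2.14
θ=259°: 0.56 -3.21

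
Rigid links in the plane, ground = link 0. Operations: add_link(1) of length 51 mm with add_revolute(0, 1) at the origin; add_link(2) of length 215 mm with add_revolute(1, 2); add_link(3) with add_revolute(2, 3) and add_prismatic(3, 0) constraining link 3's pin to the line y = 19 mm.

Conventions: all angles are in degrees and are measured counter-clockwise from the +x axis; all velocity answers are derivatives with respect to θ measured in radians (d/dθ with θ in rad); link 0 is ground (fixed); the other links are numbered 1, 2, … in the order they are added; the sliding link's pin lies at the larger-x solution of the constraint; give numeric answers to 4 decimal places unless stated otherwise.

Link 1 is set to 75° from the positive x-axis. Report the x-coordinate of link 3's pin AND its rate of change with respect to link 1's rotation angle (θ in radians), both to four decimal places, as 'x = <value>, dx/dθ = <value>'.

geometry: r = 51 mm, L = 215 mm, e = 19 mm
crank pin P = (r cos θ, r sin θ) = (13.199771, 49.262217)
h = r sin θ − e = 49.262217 − 19 = 30.262217
x = r cos θ + √(L² − h²) = 13.199771 + 212.859574 = 226.059345
dx/dθ = −r sin θ − h·r cos θ/√(L² − h²) (θ in radians; h = 30.262217) = -51.138827

x = 226.0593, dx/dθ = -51.1388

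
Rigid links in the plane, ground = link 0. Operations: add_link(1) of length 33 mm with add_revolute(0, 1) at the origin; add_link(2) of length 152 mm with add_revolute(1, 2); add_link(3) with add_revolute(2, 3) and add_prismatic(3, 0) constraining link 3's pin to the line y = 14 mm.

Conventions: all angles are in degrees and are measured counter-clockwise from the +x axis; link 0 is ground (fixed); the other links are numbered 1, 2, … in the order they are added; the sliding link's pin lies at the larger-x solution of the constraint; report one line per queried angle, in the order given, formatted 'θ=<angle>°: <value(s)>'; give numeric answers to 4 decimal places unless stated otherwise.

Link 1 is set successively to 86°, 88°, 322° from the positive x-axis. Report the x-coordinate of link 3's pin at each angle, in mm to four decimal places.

geometry: r = 33 mm, L = 152 mm, e = 14 mm
θ=86°: crank pin P = (r cos θ, r sin θ) = (2.301964, 32.919614)
θ=86°: h = r sin θ − e = 32.919614 − 14 = 18.919614
θ=86°: x = r cos θ + √(L² − h²) = 2.301964 + 150.817931 = 153.119894
θ=88°: crank pin P = (r cos θ, r sin θ) = (1.151683, 32.979897)
θ=88°: h = r sin θ − e = 32.979897 − 14 = 18.979897
θ=88°: x = r cos θ + √(L² − h²) = 1.151683 + 150.810356 = 151.962039
θ=322°: crank pin P = (r cos θ, r sin θ) = (26.004355, -20.316829)
θ=322°: h = r sin θ − e = -20.316829 − 14 = -34.316829
θ=322°: x = r cos θ + √(L² − h²) = 26.004355 + 148.075505 = 174.079860

θ=86°: 153.1199
θ=88°: 151.9620
θ=322°: 174.0799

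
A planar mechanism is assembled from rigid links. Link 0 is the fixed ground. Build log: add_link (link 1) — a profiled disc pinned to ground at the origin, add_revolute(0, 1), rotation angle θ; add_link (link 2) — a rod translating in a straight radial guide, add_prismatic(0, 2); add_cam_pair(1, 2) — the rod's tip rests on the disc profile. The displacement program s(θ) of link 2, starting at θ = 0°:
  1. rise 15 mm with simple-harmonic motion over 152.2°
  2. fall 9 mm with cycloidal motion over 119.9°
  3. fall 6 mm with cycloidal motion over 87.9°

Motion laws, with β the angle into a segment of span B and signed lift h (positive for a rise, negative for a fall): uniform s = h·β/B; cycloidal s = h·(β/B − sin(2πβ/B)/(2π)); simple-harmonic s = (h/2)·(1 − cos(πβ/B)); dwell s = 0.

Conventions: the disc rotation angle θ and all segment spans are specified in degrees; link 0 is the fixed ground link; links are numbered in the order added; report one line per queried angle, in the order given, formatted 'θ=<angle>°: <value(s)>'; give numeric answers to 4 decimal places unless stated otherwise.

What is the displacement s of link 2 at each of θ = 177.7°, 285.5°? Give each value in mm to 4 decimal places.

seg 1 [0°–152.2°] simple-harmonic, h=15: full span → s += 15 → s = 15.0000
seg 2 [152.2°–272.1°] cycloidal, h=-9: θ=177.7° here. β=25.5, B=119.9. -9·(0.2127 − sin(2π·0.2127)/(2π)) = -0.5209 → s = 14.4791
seg 2 [152.2°–272.1°] cycloidal, h=-9: full span → s += -9 → s = 6.0000
seg 3 [272.1°–360°] cycloidal, h=-6: θ=285.5° here. β=13.4, B=87.9. -6·(0.1524 − sin(2π·0.1524)/(2π)) = -0.1336 → s = 5.8664

θ=177.7°: 14.4791
θ=285.5°: 5.8664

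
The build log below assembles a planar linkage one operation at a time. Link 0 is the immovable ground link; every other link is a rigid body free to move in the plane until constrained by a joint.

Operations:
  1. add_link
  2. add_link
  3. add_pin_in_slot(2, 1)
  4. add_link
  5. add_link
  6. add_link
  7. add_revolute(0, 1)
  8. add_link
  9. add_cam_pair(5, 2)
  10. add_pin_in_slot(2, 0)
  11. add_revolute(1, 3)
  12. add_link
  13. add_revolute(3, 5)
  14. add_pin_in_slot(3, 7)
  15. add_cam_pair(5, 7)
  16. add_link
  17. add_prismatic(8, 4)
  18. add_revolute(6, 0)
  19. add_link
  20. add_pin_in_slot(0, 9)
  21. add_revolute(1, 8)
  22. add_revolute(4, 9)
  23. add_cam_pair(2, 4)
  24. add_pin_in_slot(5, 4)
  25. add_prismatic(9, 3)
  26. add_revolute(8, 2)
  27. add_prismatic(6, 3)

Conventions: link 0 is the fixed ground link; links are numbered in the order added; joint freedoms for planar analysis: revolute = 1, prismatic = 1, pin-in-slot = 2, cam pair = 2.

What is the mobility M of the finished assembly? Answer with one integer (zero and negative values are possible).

L=1 J1=0 J2=0
add link → L=2 J1=0 J2=0
add link → L=3 J1=0 J2=0
PS@2,1 dof=2 J2 → L=3 J1=0 J2=1
add link → L=4 J1=0 J2=1
add link → L=5 J1=0 J2=1
add link → L=6 J1=0 J2=1
R@0,1 dof=1 J1 → L=6 J1=1 J2=1
add link → L=7 J1=1 J2=1
C@5,2 dof=2 J2 → L=7 J1=1 J2=2
PS@2,0 dof=2 J2 → L=7 J1=1 J2=3
R@1,3 dof=1 J1 → L=7 J1=2 J2=3
add link → L=8 J1=2 J2=3
R@3,5 dof=1 J1 → L=8 J1=3 J2=3
PS@3,7 dof=2 J2 → L=8 J1=3 J2=4
C@5,7 dof=2 J2 → L=8 J1=3 J2=5
add link → L=9 J1=3 J2=5
P@8,4 dof=1 J1 → L=9 J1=4 J2=5
R@6,0 dof=1 J1 → L=9 J1=5 J2=5
add link → L=10 J1=5 J2=5
PS@0,9 dof=2 J2 → L=10 J1=5 J2=6
R@1,8 dof=1 J1 → L=10 J1=6 J2=6
R@4,9 dof=1 J1 → L=10 J1=7 J2=6
C@2,4 dof=2 J2 → L=10 J1=7 J2=7
PS@5,4 dof=2 J2 → L=10 J1=7 J2=8
P@9,3 dof=1 J1 → L=10 J1=8 J2=8
R@8,2 dof=1 J1 → L=10 J1=9 J2=8
P@6,3 dof=1 J1 → L=10 J1=10 J2=8
M=3(L−1)−2J1−J2=3·9−2·10−8=-1

M = -1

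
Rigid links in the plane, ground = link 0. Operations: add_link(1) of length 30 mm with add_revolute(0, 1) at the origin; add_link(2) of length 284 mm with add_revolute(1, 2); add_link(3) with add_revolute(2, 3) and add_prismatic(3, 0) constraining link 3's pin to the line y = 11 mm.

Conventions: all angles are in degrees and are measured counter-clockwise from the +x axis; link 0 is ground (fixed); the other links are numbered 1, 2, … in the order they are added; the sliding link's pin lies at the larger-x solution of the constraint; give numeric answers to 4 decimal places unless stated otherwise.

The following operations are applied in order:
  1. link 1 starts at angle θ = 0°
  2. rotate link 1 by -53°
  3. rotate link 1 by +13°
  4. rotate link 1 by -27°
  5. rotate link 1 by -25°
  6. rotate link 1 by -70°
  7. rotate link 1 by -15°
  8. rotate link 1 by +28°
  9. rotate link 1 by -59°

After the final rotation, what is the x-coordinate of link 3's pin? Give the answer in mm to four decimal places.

geometry: r = 30 mm, L = 284 mm, e = 11 mm; θ starts at 0°
rotate link 1 by -53°: θ ← 0° -53° = -53°
rotate link 1 by +13°: θ ← -53° +13° = -40°
rotate link 1 by -27°: θ ← -40° -27° = -67°
rotate link 1 by -25°: θ ← -67° -25° = -92°
rotate link 1 by -70°: θ ← -92° -70° = -162°
rotate link 1 by -15°: θ ← -162° -15° = -177°
rotate link 1 by +28°: θ ← -177° +28° = -149°
rotate link 1 by -59°: θ ← -149° -59° = -208°
crank pin P = (r cos θ, r sin θ) = (-26.488428, 14.084147)
h = r sin θ − e = 14.084147 − 11 = 3.084147
x = r cos θ + √(L² − h²) = -26.488428 + 283.983253 = 257.494825

257.4948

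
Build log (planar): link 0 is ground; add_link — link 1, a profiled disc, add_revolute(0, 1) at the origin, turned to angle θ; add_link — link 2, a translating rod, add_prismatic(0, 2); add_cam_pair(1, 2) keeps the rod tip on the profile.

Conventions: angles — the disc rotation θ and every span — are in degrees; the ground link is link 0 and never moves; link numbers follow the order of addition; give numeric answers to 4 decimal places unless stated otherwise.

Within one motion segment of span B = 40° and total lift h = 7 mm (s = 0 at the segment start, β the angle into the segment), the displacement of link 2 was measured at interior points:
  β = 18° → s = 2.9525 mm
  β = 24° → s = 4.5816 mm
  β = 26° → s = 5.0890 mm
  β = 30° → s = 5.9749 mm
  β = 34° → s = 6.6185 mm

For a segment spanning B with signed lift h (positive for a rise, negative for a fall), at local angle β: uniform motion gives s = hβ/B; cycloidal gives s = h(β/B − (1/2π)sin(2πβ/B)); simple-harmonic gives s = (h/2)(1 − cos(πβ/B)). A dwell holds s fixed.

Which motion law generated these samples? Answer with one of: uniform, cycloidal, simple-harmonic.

candidates at β/B = r: uniform s = h·r (linear in β); cycloidal s = h·(r − sin(2πr)/(2π)); simple-harmonic s = (h/2)(1 − cos(πr))
β=18°: printed 2.9525 | uniform 3.1500, cycloidal 2.8057, simple-harmonic 2.9525
β=24°: printed 4.5816 | uniform 4.2000, cycloidal 4.8548, simple-harmonic 4.5816
β=26°: printed 5.0890 | uniform 4.5500, cycloidal 5.4513, simple-harmonic 5.0890
β=30°: printed 5.9749 | uniform 5.2500, cycloidal 6.3641, simple-harmonic 5.9749
β=34°: printed 6.6185 | uniform 5.9500, cycloidal 6.8513, simple-harmonic 6.6185
only one law matches every sample → simple-harmonic

simple-harmonic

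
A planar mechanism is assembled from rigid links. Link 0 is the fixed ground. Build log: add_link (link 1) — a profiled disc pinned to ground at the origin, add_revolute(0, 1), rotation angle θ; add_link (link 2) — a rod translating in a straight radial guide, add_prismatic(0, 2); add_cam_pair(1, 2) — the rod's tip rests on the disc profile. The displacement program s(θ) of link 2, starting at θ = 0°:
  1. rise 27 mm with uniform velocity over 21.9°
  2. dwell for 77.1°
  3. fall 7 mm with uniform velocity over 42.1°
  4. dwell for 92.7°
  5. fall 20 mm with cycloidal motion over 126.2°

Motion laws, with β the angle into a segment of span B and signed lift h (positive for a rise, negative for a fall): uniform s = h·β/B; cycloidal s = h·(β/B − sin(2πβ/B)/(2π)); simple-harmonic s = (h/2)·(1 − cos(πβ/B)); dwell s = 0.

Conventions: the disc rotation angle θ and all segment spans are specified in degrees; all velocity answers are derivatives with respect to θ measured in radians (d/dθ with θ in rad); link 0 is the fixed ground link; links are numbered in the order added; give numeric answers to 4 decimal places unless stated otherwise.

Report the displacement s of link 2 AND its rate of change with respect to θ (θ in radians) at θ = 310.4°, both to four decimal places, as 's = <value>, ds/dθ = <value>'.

seg 1 [0°–21.9°] uniform, h=27: full span → s += 27 → s = 27.0000
seg 2 [21.9°–99°] dwell: s stays 27.0000
seg 3 [99°–141.1°] uniform, h=-7: full span → s += -7 → s = 20.0000
seg 4 [141.1°–233.8°] dwell: s stays 20.0000
seg 5 [233.8°–360°] cycloidal, h=-20: θ=310.4° here. β=76.6, B=126.2. -20·(0.6070 − sin(2π·0.6070)/(2π)) = -14.1214 → s = 5.8786
velocity in seg [233.8°–360°] (cycloidal), θ in radians: β = 76.6° = 1.3369 rad, B = 126.2° = 2.2026 rad; ds/dθ = (h/B)(1 − cos(2πβ/B)) = ((-20)/2.2026)(1 − cos(2π·0.6070)) = -16.185342 mm/rad

s = 5.8786, ds/dθ = -16.1853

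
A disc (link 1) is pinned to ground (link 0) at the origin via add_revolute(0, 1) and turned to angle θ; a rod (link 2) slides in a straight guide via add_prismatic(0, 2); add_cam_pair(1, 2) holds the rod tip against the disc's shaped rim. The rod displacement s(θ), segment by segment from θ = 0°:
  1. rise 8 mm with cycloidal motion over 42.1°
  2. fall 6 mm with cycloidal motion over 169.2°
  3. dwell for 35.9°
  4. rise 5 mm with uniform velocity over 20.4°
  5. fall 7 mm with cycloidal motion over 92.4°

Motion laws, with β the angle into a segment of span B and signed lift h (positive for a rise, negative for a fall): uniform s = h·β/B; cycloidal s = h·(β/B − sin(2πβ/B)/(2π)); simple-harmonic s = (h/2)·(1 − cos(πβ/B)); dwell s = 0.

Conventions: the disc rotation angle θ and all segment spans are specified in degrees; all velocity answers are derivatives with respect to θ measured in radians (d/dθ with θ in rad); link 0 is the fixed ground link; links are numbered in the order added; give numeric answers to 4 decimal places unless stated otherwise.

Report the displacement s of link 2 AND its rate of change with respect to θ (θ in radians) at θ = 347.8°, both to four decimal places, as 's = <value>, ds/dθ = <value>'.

segment 1 (0° to 42.1°, cycloidal, h = 8) is passed completely: s = 0.0000 + (8) = 8.0000
segment 2 (42.1° to 211.3°, cycloidal, h = -6) is passed completely: s = 8.0000 + (-6) = 2.0000
segment 3 (211.3° to 247.2°, dwell): s unchanged at 2.0000
segment 4 (247.2° to 267.6°, uniform, h = 5) is passed completely: s = 2.0000 + (5) = 7.0000
θ = 347.8° falls in segment 5 (267.6° to 360°, cycloidal, h = -7): β = 347.8 − 267.6 = 80.2°, B = 92.4°; Δs = -7·(0.8680 − sin(2π·0.8680)/(2π)) = -6.8976; s = 7.0000 − 6.8976 = 0.1024
velocity in seg [267.6°–360°] (cycloidal), θ in radians: β = 80.2° = 1.3998 rad, B = 92.4° = 1.6127 rad; ds/dθ = (h/B)(1 − cos(2πβ/B)) = ((-7)/1.6127)(1 − cos(2π·0.8680)) = -1.409944 mm/rad

s = 0.1024, ds/dθ = -1.4099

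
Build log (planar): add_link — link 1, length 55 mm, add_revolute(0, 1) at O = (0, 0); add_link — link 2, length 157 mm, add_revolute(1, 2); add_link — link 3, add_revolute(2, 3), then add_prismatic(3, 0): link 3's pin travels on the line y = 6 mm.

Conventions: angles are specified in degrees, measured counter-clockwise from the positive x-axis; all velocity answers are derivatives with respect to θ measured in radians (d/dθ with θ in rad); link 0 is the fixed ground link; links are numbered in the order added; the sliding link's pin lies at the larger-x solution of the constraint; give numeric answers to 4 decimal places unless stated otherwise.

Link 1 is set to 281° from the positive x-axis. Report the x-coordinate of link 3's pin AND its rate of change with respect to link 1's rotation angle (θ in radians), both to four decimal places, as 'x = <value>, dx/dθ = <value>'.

geometry: r = 55 mm, L = 157 mm, e = 6 mm
crank pin P = (r cos θ, r sin θ) = (10.494495, -53.989495)
h = r sin θ − e = -53.989495 − 6 = -59.989495
x = r cos θ + √(L² − h²) = 10.494495 + 145.087079 = 155.581574
dx/dθ = −r sin θ − h·r cos θ/√(L² − h²) (θ in radians; h = -59.989495) = 58.328678

x = 155.5816, dx/dθ = 58.3287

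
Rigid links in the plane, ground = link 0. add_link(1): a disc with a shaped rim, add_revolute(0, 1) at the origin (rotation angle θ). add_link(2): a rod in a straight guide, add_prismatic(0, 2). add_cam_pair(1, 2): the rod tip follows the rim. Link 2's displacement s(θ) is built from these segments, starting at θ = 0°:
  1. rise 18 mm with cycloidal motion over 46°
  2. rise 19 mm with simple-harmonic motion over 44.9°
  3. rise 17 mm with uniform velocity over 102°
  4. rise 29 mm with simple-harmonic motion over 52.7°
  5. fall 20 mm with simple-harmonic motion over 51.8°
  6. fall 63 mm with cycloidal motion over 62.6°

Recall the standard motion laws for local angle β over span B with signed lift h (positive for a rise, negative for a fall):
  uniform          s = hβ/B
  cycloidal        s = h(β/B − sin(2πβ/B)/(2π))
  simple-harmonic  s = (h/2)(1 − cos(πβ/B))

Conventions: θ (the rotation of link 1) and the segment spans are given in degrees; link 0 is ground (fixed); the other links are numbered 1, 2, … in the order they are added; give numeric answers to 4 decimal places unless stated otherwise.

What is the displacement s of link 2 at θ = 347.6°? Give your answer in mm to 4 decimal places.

segment 1 (0° to 46°, cycloidal, h = 18) is passed completely: s = 0.0000 + (18) = 18.0000
segment 2 (46° to 90.9°, simple-harmonic, h = 19) is passed completely: s = 18.0000 + (19) = 37.0000
segment 3 (90.9° to 192.9°, uniform, h = 17) is passed completely: s = 37.0000 + (17) = 54.0000
segment 4 (192.9° to 245.6°, simple-harmonic, h = 29) is passed completely: s = 54.0000 + (29) = 83.0000
segment 5 (245.6° to 297.4°, simple-harmonic, h = -20) is passed completely: s = 83.0000 + (-20) = 63.0000
θ = 347.6° falls in segment 6 (297.4° to 360°, cycloidal, h = -63): β = 347.6 − 297.4 = 50.2°, B = 62.6°; Δs = -63·(0.8019 − sin(2π·0.8019)/(2π)) = -60.0188; s = 63.0000 − 60.0188 = 2.9812

2.9812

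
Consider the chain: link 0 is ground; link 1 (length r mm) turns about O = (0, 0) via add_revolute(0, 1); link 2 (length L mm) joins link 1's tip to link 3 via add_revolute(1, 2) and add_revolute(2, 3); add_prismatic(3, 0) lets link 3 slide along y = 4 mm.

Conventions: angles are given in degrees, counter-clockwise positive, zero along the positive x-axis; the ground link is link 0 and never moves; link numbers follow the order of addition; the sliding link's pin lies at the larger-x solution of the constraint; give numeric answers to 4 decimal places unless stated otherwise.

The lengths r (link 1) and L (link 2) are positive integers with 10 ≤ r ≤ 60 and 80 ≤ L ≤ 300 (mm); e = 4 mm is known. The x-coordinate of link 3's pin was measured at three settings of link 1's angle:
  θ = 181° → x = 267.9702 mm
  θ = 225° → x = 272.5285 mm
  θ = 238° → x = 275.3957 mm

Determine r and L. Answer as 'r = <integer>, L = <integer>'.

constraint per measurement: (x − r cos θ)² + (r sin θ − e)² = L²
subtracting the θ₁ and θ₂ equations cancels the r² and L² terms:
r = (x₁² − x₂²) / (2[(x₁cos θ₁ + e sin θ₁) − (x₂cos θ₂ + e sin θ₂)]) = 16.9999 → r = 17
L² = (x₁ − r cos θ₁)² + (r sin θ₁ − e)² = 81225.0008 → L = 285.0000 → L = 285
check at θ₃=238°: x = 275.3957 (printed 275.3957) ✓

r = 17, L = 285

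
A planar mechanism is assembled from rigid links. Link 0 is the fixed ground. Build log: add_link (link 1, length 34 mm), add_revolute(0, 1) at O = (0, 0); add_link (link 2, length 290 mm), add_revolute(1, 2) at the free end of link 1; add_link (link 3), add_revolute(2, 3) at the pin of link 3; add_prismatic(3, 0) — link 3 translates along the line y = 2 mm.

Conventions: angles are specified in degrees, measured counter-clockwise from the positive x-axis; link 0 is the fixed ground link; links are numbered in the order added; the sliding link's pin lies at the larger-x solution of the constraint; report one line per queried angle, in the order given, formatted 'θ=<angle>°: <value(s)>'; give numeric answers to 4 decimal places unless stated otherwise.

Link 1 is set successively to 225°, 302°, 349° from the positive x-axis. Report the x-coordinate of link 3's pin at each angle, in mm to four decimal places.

geometry: r = 34 mm, L = 290 mm, e = 2 mm
θ=225°: crank pin P = (r cos θ, r sin θ) = (-24.041631, -24.041631)
θ=225°: h = r sin θ − e = -24.041631 − 2 = -26.041631
θ=225°: x = r cos θ + √(L² − h²) = -24.041631 + 288.828381 = 264.786750
θ=302°: crank pin P = (r cos θ, r sin θ) = (18.017255, -28.833635)
θ=302°: h = r sin θ − e = -28.833635 − 2 = -30.833635
θ=302°: x = r cos θ + √(L² − h²) = 18.017255 + 288.356181 = 306.373436
θ=349°: crank pin P = (r cos θ, r sin θ) = (33.375324, -6.487506)
θ=349°: h = r sin θ − e = -6.487506 − 2 = -8.487506
θ=349°: x = r cos θ + √(L² − h²) = 33.375324 + 289.875770 = 323.251095

θ=225°: 264.7868
θ=302°: 306.3734
θ=349°: 323.2511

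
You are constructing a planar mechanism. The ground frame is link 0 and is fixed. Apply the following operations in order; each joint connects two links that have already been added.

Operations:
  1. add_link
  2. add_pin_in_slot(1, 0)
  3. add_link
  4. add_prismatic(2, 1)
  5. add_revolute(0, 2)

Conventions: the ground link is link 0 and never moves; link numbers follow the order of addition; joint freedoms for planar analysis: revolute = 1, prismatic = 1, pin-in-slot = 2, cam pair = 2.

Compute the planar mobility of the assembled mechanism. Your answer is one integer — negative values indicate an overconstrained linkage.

link 0 = ground. State L|J1|J2 = 1|0|0
+link1  2|0|0
PS(1,0) f=2→J2  2|0|1
+link2  3|0|1
P(2,1) f=1→J1  3|1|1
R(0,2) f=1→J1  3|2|1
M = 3(3−1)−2·2−1 = 6−4−1 = 1

M = 1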